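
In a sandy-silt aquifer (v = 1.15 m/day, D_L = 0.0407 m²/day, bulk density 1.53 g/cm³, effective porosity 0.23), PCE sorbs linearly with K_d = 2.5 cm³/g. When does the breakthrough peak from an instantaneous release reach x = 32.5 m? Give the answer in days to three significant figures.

498 days

Retardation factor R = 1 + ρ_b·K_d/n = 1 + 1.53 × 2.5/0.23 = 17.63.
Sorption retards both mechanisms: v_R = v/R = 0.06523 m/day, D_R = D/R = 0.002309 m²/day.
Peak time from v_R²t² + 2D_R t − x² = 0: t = (√(D_R² + v_R²x²) − D_R)/v_R².
√(D_R² + v_R²x²) = √(0.002309² + 0.06523² × 32.5²) = 2.120; v_R² = 0.004255.
t = (2.120 − 0.002309)/0.004255 = 498 days.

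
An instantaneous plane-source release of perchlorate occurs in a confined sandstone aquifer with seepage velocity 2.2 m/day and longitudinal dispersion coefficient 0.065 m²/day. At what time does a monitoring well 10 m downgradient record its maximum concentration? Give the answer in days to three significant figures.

For the 1D instantaneous-source solution, setting ∂C/∂t = 0 at fixed x gives v²t² + 2Dt − x² = 0, so t = (√(D² + v²x²) − D)/v².
√(D² + v²x²) = √(0.065² + 2.2² × 10²) = 22.00; v² = 4.84.
t = (22.00 − 0.065)/4.84 = 4.53 days (vs. the pure-advection estimate x/v = 4.55 d).

4.53 days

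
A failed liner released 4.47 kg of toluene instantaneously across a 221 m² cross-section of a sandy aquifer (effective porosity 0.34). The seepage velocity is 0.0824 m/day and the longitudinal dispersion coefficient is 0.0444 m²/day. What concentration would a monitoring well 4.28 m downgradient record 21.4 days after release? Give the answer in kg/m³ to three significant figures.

For an instantaneous plane source, C(x,t) = M/(n_e·A·√(4πDt)) · exp(−(x−vt)²/(4Dt)), with n_e·A the pore (flow) area.
Plume center vt = 0.0824 × 21.4 = 1.76336 m, so the well at 4.28 m is 2.51664 m downgradient of the peak.
√(4πDt) = 3.455 m, giving peak height M/(n_e·A·√(4πDt)) = 4.47/(0.34 × 221 × 3.455) = 0.01722 kg/m³.
(x−vt)²/(4Dt) = (2.51664)²/(4 × 0.0444 × 21.4) = 1.666; exp(−1.666) = 0.1890.
C = 0.01722 × 0.1890 = 0.00325 kg/m³.

0.00325 kg/m³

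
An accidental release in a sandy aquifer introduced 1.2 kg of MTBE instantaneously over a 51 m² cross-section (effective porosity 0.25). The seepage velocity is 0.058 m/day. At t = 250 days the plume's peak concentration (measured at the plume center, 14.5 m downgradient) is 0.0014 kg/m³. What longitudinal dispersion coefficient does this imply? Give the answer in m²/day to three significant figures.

1.44 m²/day

At the plume center C_max = M/(n_e·A·√(4πDt)), so D = M²/(4πt·(n_e·A·C_max)²).
n_e·A·C_max = 0.25 × 51 × 0.0014 = 0.01785 kg/m.
D = 1.2²/(4π × 250 × 0.01785²) = 1.44 m²/day.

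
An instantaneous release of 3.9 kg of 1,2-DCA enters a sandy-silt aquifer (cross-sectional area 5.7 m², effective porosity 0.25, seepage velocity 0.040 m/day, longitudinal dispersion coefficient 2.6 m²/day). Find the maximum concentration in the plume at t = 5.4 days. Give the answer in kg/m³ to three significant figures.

0.206 kg/m³

The peak of an instantaneous 1D plume sits at x = vt; there the Gaussian factor is 1 and C_max = M/(n_e·A·√(4πDt)), where n_e·A is the pore area the mass is dissolved in.
√(4πDt) = √(4π × 2.6 × 5.4) = 13.28 m, so C_max = 3.9/(0.25 × 5.7 × 13.28) = 0.206 kg/m³.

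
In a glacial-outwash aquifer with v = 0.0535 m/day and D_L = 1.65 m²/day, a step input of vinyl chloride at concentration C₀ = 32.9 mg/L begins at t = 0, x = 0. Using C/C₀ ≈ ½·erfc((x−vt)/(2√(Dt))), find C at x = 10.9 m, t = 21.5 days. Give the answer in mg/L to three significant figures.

4.06 mg/L

For a continuous step input, C/C₀ ≈ ½·erfc((x−vt)/(2√(Dt))).
vt = 0.0535 × 21.5 = 1.15025 m and 2√(Dt) = 2√(1.65 × 21.5) = 11.91 m.
Argument (x−vt)/(2√(Dt)) = (10.9 − 1.15025)/11.91 = 0.8186; ½·erfc(0.8186) = 0.1235.
C = 32.9 × 0.1235 = 4.06 mg/L.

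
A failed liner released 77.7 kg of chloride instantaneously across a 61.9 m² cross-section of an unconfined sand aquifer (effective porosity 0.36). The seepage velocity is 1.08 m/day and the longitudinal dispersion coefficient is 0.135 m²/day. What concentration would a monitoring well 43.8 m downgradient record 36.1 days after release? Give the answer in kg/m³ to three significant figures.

0.136 kg/m³

For an instantaneous plane source, C(x,t) = M/(n_e·A·√(4πDt)) · exp(−(x−vt)²/(4Dt)), with n_e·A the pore (flow) area.
Plume center vt = 1.08 × 36.1 = 38.988 m, so the well at 43.8 m is 4.812 m downgradient of the peak.
√(4πDt) = 7.826 m, giving peak height M/(n_e·A·√(4πDt)) = 77.7/(0.36 × 61.9 × 7.826) = 0.4455 kg/m³.
(x−vt)²/(4Dt) = (4.812)²/(4 × 0.135 × 36.1) = 1.188; exp(−1.188) = 0.3048.
C = 0.4455 × 0.3048 = 0.136 kg/m³.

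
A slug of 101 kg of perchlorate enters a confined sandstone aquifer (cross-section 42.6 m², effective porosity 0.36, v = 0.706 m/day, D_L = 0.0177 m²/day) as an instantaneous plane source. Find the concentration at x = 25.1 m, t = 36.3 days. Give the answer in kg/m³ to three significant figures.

2.08 kg/m³

For an instantaneous plane source, C(x,t) = M/(n_e·A·√(4πDt)) · exp(−(x−vt)²/(4Dt)), with n_e·A the pore (flow) area.
Plume center vt = 0.706 × 36.3 = 25.6278 m, so the well at 25.1 m is 0.5278 m upgradient of the peak.
√(4πDt) = 2.841 m, giving peak height M/(n_e·A·√(4πDt)) = 101/(0.36 × 42.6 × 2.841) = 2.318 kg/m³.
(x−vt)²/(4Dt) = (-0.5278)²/(4 × 0.0177 × 36.3) = 0.1084; exp(−0.1084) = 0.8973.
C = 2.318 × 0.8973 = 2.08 kg/m³.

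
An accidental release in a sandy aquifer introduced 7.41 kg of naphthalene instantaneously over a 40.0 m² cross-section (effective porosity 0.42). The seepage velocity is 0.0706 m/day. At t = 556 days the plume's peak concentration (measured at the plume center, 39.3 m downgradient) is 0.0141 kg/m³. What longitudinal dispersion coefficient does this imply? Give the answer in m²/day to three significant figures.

0.140 m²/day

At the plume center C_max = M/(n_e·A·√(4πDt)), so D = M²/(4πt·(n_e·A·C_max)²).
n_e·A·C_max = 0.42 × 40.0 × 0.0141 = 0.2369 kg/m.
D = 7.41²/(4π × 556 × 0.2369²) = 0.140 m²/day.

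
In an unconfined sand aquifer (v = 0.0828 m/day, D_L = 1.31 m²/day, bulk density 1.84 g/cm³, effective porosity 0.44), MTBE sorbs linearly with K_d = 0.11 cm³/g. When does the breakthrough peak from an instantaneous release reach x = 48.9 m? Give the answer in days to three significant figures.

Retardation factor R = 1 + ρ_b·K_d/n = 1 + 1.84 × 0.11/0.44 = 1.460.
Sorption retards both mechanisms: v_R = v/R = 0.05671 m/day, D_R = D/R = 0.8973 m²/day.
Peak time from v_R²t² + 2D_R t − x² = 0: t = (√(D_R² + v_R²x²) − D_R)/v_R².
√(D_R² + v_R²x²) = √(0.8973² + 0.05671² × 48.9²) = 2.915; v_R² = 0.003216.
t = (2.915 − 0.8973)/0.003216 = 627 days.

627 days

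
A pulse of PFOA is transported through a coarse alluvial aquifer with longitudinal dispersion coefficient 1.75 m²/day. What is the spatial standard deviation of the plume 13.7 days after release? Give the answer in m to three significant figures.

6.92 m

Dispersive spreading gives a Gaussian with σ² = 2Dt; advection only shifts the center.
σ = √(2 × 1.75 × 13.7) = 6.92 m.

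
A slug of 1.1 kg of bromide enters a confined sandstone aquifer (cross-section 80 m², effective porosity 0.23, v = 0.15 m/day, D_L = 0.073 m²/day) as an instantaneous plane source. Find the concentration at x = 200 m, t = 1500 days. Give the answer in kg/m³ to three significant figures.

0.000387 kg/m³

For an instantaneous plane source, C(x,t) = M/(n_e·A·√(4πDt)) · exp(−(x−vt)²/(4Dt)), with n_e·A the pore (flow) area.
Plume center vt = 0.15 × 1500 = 225 m, so the well at 200 m is 25 m upgradient of the peak.
√(4πDt) = 37.09 m, giving peak height M/(n_e·A·√(4πDt)) = 1.1/(0.23 × 80 × 37.09) = 0.001612 kg/m³.
(x−vt)²/(4Dt) = (-25)²/(4 × 0.073 × 1500) = 1.427; exp(−1.427) = 0.2400.
C = 0.001612 × 0.2400 = 0.000387 kg/m³.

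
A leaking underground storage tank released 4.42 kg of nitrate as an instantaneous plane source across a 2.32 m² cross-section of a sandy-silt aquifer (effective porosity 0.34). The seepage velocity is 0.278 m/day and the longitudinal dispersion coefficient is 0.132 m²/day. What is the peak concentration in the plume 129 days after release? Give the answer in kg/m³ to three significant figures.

0.383 kg/m³

The peak of an instantaneous 1D plume sits at x = vt; there the Gaussian factor is 1 and C_max = M/(n_e·A·√(4πDt)), where n_e·A is the pore area the mass is dissolved in.
√(4πDt) = √(4π × 0.132 × 129) = 14.63 m, so C_max = 4.42/(0.34 × 2.32 × 14.63) = 0.383 kg/m³.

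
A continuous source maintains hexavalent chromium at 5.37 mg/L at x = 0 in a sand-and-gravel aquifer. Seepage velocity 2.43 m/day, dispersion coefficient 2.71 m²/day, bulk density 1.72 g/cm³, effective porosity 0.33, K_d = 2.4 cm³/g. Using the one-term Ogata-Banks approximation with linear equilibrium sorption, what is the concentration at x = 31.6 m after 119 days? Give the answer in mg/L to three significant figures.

0.376 mg/L

Retardation factor R = 1 + ρ_b·K_d/n = 1 + 1.72 × 2.4/0.33 = 13.51.
Sorption retards both mechanisms: v_R = v/R = 0.1799 m/day, D_R = D/R = 0.2006 m²/day.
v_R·t = 0.1799 × 119 = 21.4081 m; 2√(D_R t) = 9.772 m; argument = (31.6 − 21.4081)/9.772 = 1.043.
C = C₀ × ½·erfc(1.043) = 5.37 × 0.07010 = 0.376 mg/L.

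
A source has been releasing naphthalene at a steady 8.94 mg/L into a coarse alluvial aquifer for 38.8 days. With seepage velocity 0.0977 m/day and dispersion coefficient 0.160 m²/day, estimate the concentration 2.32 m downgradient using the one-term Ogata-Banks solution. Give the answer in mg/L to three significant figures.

For a continuous step input, C/C₀ ≈ ½·erfc((x−vt)/(2√(Dt))).
vt = 0.0977 × 38.8 = 3.79076 m and 2√(Dt) = 2√(0.160 × 38.8) = 4.983 m.
Argument (x−vt)/(2√(Dt)) = (2.32 − 3.79076)/4.983 = -0.2952; ½·erfc(-0.2952) = 0.6618.
C = 8.94 × 0.6618 = 5.92 mg/L.

5.92 mg/L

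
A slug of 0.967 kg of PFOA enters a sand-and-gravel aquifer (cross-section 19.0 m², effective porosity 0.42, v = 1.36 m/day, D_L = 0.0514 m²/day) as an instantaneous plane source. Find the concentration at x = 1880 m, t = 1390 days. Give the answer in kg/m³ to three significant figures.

For an instantaneous plane source, C(x,t) = M/(n_e·A·√(4πDt)) · exp(−(x−vt)²/(4Dt)), with n_e·A the pore (flow) area.
Plume center vt = 1.36 × 1390 = 1890.4 m, so the well at 1880 m is 10.4 m upgradient of the peak.
√(4πDt) = 29.96 m, giving peak height M/(n_e·A·√(4πDt)) = 0.967/(0.42 × 19.0 × 29.96) = 0.004045 kg/m³.
(x−vt)²/(4Dt) = (-10.4)²/(4 × 0.0514 × 1390) = 0.3785; exp(−0.3785) = 0.6849.
C = 0.004045 × 0.6849 = 0.00277 kg/m³.

0.00277 kg/m³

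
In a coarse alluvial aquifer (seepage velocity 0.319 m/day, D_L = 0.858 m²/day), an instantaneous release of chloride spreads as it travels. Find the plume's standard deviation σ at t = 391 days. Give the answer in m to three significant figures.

Dispersive spreading gives a Gaussian with σ² = 2Dt; advection only shifts the center.
σ = √(2 × 0.858 × 391) = 25.9 m.

25.9 m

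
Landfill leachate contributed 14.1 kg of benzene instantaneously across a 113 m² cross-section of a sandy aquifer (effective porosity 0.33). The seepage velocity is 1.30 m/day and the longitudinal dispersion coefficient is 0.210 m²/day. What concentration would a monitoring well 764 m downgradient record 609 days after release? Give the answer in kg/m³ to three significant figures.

0.00210 kg/m³

For an instantaneous plane source, C(x,t) = M/(n_e·A·√(4πDt)) · exp(−(x−vt)²/(4Dt)), with n_e·A the pore (flow) area.
Plume center vt = 1.30 × 609 = 791.7 m, so the well at 764 m is 27.7 m upgradient of the peak.
√(4πDt) = 40.09 m, giving peak height M/(n_e·A·√(4πDt)) = 14.1/(0.33 × 113 × 40.09) = 0.009432 kg/m³.
(x−vt)²/(4Dt) = (-27.7)²/(4 × 0.210 × 609) = 1.500; exp(−1.500) = 0.2231.
C = 0.009432 × 0.2231 = 0.00210 kg/m³.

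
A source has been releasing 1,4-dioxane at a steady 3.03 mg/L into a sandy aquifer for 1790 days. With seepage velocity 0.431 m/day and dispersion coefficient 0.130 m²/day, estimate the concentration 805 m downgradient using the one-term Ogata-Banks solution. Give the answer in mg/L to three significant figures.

0.182 mg/L

For a continuous step input, C/C₀ ≈ ½·erfc((x−vt)/(2√(Dt))).
vt = 0.431 × 1790 = 771.49 m and 2√(Dt) = 2√(0.130 × 1790) = 30.51 m.
Argument (x−vt)/(2√(Dt)) = (805 − 771.49)/30.51 = 1.098; ½·erfc(1.098) = 0.06023.
C = 3.03 × 0.06023 = 0.182 mg/L.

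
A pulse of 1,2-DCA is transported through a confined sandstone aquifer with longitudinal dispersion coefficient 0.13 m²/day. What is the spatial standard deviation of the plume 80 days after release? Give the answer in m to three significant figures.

4.56 m

Dispersive spreading gives a Gaussian with σ² = 2Dt; advection only shifts the center.
σ = √(2 × 0.13 × 80) = 4.56 m.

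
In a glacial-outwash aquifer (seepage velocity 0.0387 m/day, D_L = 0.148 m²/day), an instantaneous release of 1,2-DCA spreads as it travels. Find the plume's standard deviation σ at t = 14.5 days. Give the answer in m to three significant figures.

2.07 m

Dispersive spreading gives a Gaussian with σ² = 2Dt; advection only shifts the center.
σ = √(2 × 0.148 × 14.5) = 2.07 m.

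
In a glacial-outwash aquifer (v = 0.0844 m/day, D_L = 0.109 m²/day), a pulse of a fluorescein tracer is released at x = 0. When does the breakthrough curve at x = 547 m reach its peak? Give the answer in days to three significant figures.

6470 days

For the 1D instantaneous-source solution, setting ∂C/∂t = 0 at fixed x gives v²t² + 2Dt − x² = 0, so t = (√(D² + v²x²) − D)/v².
√(D² + v²x²) = √(0.109² + 0.0844² × 547²) = 46.17; v² = 0.00712336.
t = (46.17 − 0.109)/0.00712336 = 6470 days (vs. the pure-advection estimate x/v = 6480 d).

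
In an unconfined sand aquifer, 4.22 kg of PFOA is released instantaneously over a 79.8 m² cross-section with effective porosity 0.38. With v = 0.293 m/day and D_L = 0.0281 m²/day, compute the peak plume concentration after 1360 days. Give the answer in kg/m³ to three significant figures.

The peak of an instantaneous 1D plume sits at x = vt; there the Gaussian factor is 1 and C_max = M/(n_e·A·√(4πDt)), where n_e·A is the pore area the mass is dissolved in.
√(4πDt) = √(4π × 0.0281 × 1360) = 21.91 m, so C_max = 4.22/(0.38 × 79.8 × 21.91) = 0.00635 kg/m³.

0.00635 kg/m³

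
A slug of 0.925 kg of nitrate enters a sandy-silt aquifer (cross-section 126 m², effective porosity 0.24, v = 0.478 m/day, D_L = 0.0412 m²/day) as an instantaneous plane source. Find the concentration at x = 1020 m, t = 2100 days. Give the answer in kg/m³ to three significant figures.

For an instantaneous plane source, C(x,t) = M/(n_e·A·√(4πDt)) · exp(−(x−vt)²/(4Dt)), with n_e·A the pore (flow) area.
Plume center vt = 0.478 × 2100 = 1003.8 m, so the well at 1020 m is 16.2 m downgradient of the peak.
√(4πDt) = 32.97 m, giving peak height M/(n_e·A·√(4πDt)) = 0.925/(0.24 × 126 × 32.97) = 0.0009278 kg/m³.
(x−vt)²/(4Dt) = (16.2)²/(4 × 0.0412 × 2100) = 0.7583; exp(−0.7583) = 0.4685.
C = 0.0009278 × 0.4685 = 0.000435 kg/m³.

0.000435 kg/m³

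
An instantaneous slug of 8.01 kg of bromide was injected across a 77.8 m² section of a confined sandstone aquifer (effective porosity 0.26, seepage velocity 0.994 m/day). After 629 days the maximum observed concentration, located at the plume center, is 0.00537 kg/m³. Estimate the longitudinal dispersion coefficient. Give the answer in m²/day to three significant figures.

At the plume center C_max = M/(n_e·A·√(4πDt)), so D = M²/(4πt·(n_e·A·C_max)²).
n_e·A·C_max = 0.26 × 77.8 × 0.00537 = 0.1086 kg/m.
D = 8.01²/(4π × 629 × 0.1086²) = 0.688 m²/day.

0.688 m²/day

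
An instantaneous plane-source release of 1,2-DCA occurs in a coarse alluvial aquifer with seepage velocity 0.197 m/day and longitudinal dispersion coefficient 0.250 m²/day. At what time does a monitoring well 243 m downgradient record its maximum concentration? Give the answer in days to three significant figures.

For the 1D instantaneous-source solution, setting ∂C/∂t = 0 at fixed x gives v²t² + 2Dt − x² = 0, so t = (√(D² + v²x²) − D)/v².
√(D² + v²x²) = √(0.250² + 0.197² × 243²) = 47.87; v² = 0.038809.
t = (47.87 − 0.250)/0.038809 = 1230 days (vs. the pure-advection estimate x/v = 1230 d).

1230 days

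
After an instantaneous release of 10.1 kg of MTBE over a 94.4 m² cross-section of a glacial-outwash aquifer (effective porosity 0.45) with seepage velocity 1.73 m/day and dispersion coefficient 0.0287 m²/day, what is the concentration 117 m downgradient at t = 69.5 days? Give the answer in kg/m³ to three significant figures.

For an instantaneous plane source, C(x,t) = M/(n_e·A·√(4πDt)) · exp(−(x−vt)²/(4Dt)), with n_e·A the pore (flow) area.
Plume center vt = 1.73 × 69.5 = 120.235 m, so the well at 117 m is 3.235 m upgradient of the peak.
√(4πDt) = 5.007 m, giving peak height M/(n_e·A·√(4πDt)) = 10.1/(0.45 × 94.4 × 5.007) = 0.04749 kg/m³.
(x−vt)²/(4Dt) = (-3.235)²/(4 × 0.0287 × 69.5) = 1.312; exp(−1.312) = 0.2693.
C = 0.04749 × 0.2693 = 0.0128 kg/m³.

0.0128 kg/m³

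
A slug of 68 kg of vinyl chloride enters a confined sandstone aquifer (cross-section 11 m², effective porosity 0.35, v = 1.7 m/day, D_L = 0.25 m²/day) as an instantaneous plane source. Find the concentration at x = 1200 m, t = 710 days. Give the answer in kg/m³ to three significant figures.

For an instantaneous plane source, C(x,t) = M/(n_e·A·√(4πDt)) · exp(−(x−vt)²/(4Dt)), with n_e·A the pore (flow) area.
Plume center vt = 1.7 × 710 = 1207 m, so the well at 1200 m is 7 m upgradient of the peak.
√(4πDt) = 47.23 m, giving peak height M/(n_e·A·√(4πDt)) = 68/(0.35 × 11 × 47.23) = 0.3740 kg/m³.
(x−vt)²/(4Dt) = (-7)²/(4 × 0.25 × 710) = 0.06901; exp(−0.06901) = 0.9333.
C = 0.3740 × 0.9333 = 0.349 kg/m³.

0.349 kg/m³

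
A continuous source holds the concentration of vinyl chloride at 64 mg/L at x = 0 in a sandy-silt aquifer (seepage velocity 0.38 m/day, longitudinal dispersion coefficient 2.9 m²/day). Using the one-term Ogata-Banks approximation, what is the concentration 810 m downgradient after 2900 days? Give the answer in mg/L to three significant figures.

For a continuous step input, C/C₀ ≈ ½·erfc((x−vt)/(2√(Dt))).
vt = 0.38 × 2900 = 1102 m and 2√(Dt) = 2√(2.9 × 2900) = 183.4 m.
Argument (x−vt)/(2√(Dt)) = (810 − 1102)/183.4 = -1.592; ½·erfc(-1.592) = 0.9878.
C = 64 × 0.9878 = 63.2 mg/L.

63.2 mg/L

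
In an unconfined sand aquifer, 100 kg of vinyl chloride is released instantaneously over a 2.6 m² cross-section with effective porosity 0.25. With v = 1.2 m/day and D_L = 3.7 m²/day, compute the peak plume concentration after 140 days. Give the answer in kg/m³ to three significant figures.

1.91 kg/m³

The peak of an instantaneous 1D plume sits at x = vt; there the Gaussian factor is 1 and C_max = M/(n_e·A·√(4πDt)), where n_e·A is the pore area the mass is dissolved in.
√(4πDt) = √(4π × 3.7 × 140) = 80.68 m, so C_max = 100/(0.25 × 2.6 × 80.68) = 1.91 kg/m³.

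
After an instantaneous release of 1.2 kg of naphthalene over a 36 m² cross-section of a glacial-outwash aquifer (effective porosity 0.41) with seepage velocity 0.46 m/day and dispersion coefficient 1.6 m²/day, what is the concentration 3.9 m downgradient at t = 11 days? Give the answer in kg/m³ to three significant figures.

For an instantaneous plane source, C(x,t) = M/(n_e·A·√(4πDt)) · exp(−(x−vt)²/(4Dt)), with n_e·A the pore (flow) area.
Plume center vt = 0.46 × 11 = 5.06 m, so the well at 3.9 m is 1.16 m upgradient of the peak.
√(4πDt) = 14.87 m, giving peak height M/(n_e·A·√(4πDt)) = 1.2/(0.41 × 36 × 14.87) = 0.005467 kg/m³.
(x−vt)²/(4Dt) = (-1.16)²/(4 × 1.6 × 11) = 0.01911; exp(−0.01911) = 0.9811.
C = 0.005467 × 0.9811 = 0.00536 kg/m³.

0.00536 kg/m³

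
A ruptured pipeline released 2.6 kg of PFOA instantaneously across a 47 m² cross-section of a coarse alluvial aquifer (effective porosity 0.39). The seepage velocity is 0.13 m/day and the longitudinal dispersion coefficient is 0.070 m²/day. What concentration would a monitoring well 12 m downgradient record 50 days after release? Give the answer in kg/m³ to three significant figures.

For an instantaneous plane source, C(x,t) = M/(n_e·A·√(4πDt)) · exp(−(x−vt)²/(4Dt)), with n_e·A the pore (flow) area.
Plume center vt = 0.13 × 50 = 6.5 m, so the well at 12 m is 5.5 m downgradient of the peak.
√(4πDt) = 6.632 m, giving peak height M/(n_e·A·√(4πDt)) = 2.6/(0.39 × 47 × 6.632) = 0.02139 kg/m³.
(x−vt)²/(4Dt) = (5.5)²/(4 × 0.070 × 50) = 2.161; exp(−2.161) = 0.1152.
C = 0.02139 × 0.1152 = 0.00246 kg/m³.

0.00246 kg/m³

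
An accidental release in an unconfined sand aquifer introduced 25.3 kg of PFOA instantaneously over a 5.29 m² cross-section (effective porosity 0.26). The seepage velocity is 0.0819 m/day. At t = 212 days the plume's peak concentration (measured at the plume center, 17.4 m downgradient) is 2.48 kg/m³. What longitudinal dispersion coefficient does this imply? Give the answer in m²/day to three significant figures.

At the plume center C_max = M/(n_e·A·√(4πDt)), so D = M²/(4πt·(n_e·A·C_max)²).
n_e·A·C_max = 0.26 × 5.29 × 2.48 = 3.411 kg/m.
D = 25.3²/(4π × 212 × 3.411²) = 0.0207 m²/day.

0.0207 m²/day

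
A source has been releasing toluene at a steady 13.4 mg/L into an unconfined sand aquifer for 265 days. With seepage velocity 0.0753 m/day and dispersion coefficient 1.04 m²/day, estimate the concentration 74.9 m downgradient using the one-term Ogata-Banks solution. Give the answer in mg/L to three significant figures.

For a continuous step input, C/C₀ ≈ ½·erfc((x−vt)/(2√(Dt))).
vt = 0.0753 × 265 = 19.9545 m and 2√(Dt) = 2√(1.04 × 265) = 33.20 m.
Argument (x−vt)/(2√(Dt)) = (74.9 − 19.9545)/33.20 = 1.655; ½·erfc(1.655) = 0.009628.
C = 13.4 × 0.009628 = 0.129 mg/L.

0.129 mg/L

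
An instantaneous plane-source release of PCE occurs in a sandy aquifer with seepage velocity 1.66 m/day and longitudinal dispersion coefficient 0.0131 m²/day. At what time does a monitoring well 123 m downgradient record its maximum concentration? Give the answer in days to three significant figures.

74.1 days

For the 1D instantaneous-source solution, setting ∂C/∂t = 0 at fixed x gives v²t² + 2Dt − x² = 0, so t = (√(D² + v²x²) − D)/v².
√(D² + v²x²) = √(0.0131² + 1.66² × 123²) = 204.2; v² = 2.7556.
t = (204.2 − 0.0131)/2.7556 = 74.1 days (vs. the pure-advection estimate x/v = 74.1 d).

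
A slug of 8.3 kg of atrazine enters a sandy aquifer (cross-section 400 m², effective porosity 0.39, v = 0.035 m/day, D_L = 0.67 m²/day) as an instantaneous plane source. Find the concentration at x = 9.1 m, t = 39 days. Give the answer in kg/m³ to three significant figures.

0.00166 kg/m³

For an instantaneous plane source, C(x,t) = M/(n_e·A·√(4πDt)) · exp(−(x−vt)²/(4Dt)), with n_e·A the pore (flow) area.
Plume center vt = 0.035 × 39 = 1.365 m, so the well at 9.1 m is 7.735 m downgradient of the peak.
√(4πDt) = 18.12 m, giving peak height M/(n_e·A·√(4πDt)) = 8.3/(0.39 × 400 × 18.12) = 0.002936 kg/m³.
(x−vt)²/(4Dt) = (7.735)²/(4 × 0.67 × 39) = 0.5724; exp(−0.5724) = 0.5642.
C = 0.002936 × 0.5642 = 0.00166 kg/m³.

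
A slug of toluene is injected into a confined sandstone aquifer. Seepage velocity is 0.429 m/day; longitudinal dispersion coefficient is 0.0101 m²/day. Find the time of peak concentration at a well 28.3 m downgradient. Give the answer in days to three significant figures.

For the 1D instantaneous-source solution, setting ∂C/∂t = 0 at fixed x gives v²t² + 2Dt − x² = 0, so t = (√(D² + v²x²) − D)/v².
√(D² + v²x²) = √(0.0101² + 0.429² × 28.3²) = 12.14; v² = 0.184041.
t = (12.14 − 0.0101)/0.184041 = 65.9 days (vs. the pure-advection estimate x/v = 66.0 d).

65.9 days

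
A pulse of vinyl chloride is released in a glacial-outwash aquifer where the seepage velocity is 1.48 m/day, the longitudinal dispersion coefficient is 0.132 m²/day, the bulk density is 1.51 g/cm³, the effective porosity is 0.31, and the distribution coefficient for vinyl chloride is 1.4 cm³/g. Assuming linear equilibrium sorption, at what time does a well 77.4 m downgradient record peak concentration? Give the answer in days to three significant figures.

408 days

Retardation factor R = 1 + ρ_b·K_d/n = 1 + 1.51 × 1.4/0.31 = 7.819.
Sorption retards both mechanisms: v_R = v/R = 0.1893 m/day, D_R = D/R = 0.01688 m²/day.
Peak time from v_R²t² + 2D_R t − x² = 0: t = (√(D_R² + v_R²x²) − D_R)/v_R².
√(D_R² + v_R²x²) = √(0.01688² + 0.1893² × 77.4²) = 14.65; v_R² = 0.03583.
t = (14.65 − 0.01688)/0.03583 = 408 days.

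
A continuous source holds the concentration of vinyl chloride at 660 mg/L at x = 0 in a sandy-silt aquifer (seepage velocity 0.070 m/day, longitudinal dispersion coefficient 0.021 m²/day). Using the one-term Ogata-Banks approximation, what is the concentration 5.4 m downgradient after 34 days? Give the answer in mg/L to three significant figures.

3.79 mg/L

For a continuous step input, C/C₀ ≈ ½·erfc((x−vt)/(2√(Dt))).
vt = 0.070 × 34 = 2.38 m and 2√(Dt) = 2√(0.021 × 34) = 1.690 m.
Argument (x−vt)/(2√(Dt)) = (5.4 − 2.38)/1.690 = 1.787; ½·erfc(1.787) = 0.005749.
C = 660 × 0.005749 = 3.79 mg/L.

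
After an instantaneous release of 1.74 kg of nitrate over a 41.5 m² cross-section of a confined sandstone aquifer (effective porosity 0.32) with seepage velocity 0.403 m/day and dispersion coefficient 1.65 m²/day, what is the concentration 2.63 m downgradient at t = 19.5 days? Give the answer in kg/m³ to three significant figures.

For an instantaneous plane source, C(x,t) = M/(n_e·A·√(4πDt)) · exp(−(x−vt)²/(4Dt)), with n_e·A the pore (flow) area.
Plume center vt = 0.403 × 19.5 = 7.8585 m, so the well at 2.63 m is 5.2285 m upgradient of the peak.
√(4πDt) = 20.11 m, giving peak height M/(n_e·A·√(4πDt)) = 1.74/(0.32 × 41.5 × 20.11) = 0.006515 kg/m³.
(x−vt)²/(4Dt) = (-5.2285)²/(4 × 1.65 × 19.5) = 0.2124; exp(−0.2124) = 0.8086.
C = 0.006515 × 0.8086 = 0.00527 kg/m³.

0.00527 kg/m³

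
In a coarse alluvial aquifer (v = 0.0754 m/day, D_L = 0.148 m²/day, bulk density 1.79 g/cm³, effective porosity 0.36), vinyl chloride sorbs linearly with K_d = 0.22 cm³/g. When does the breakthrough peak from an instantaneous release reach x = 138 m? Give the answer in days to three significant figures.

3780 days

Retardation factor R = 1 + ρ_b·K_d/n = 1 + 1.79 × 0.22/0.36 = 2.094.
Sorption retards both mechanisms: v_R = v/R = 0.03601 m/day, D_R = D/R = 0.07068 m²/day.
Peak time from v_R²t² + 2D_R t − x² = 0: t = (√(D_R² + v_R²x²) − D_R)/v_R².
√(D_R² + v_R²x²) = √(0.07068² + 0.03601² × 138²) = 4.970; v_R² = 0.001297.
t = (4.970 − 0.07068)/0.001297 = 3780 days.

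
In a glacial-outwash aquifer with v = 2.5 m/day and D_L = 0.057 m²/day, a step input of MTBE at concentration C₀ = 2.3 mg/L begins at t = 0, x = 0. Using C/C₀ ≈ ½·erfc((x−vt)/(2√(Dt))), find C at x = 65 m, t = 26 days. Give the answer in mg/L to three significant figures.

1.15 mg/L

For a continuous step input, C/C₀ ≈ ½·erfc((x−vt)/(2√(Dt))).
vt = 2.5 × 26 = 65 m and 2√(Dt) = 2√(0.057 × 26) = 2.435 m.
Argument (x−vt)/(2√(Dt)) = (65 − 65)/2.435 = 0; ½·erfc(0) = 0.5000.
C = 2.3 × 0.5000 = 1.15 mg/L.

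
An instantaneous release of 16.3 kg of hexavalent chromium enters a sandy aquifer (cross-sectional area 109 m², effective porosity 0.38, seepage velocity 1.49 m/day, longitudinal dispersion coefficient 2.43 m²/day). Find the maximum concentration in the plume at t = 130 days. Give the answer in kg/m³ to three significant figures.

The peak of an instantaneous 1D plume sits at x = vt; there the Gaussian factor is 1 and C_max = M/(n_e·A·√(4πDt)), where n_e·A is the pore area the mass is dissolved in.
√(4πDt) = √(4π × 2.43 × 130) = 63.01 m, so C_max = 16.3/(0.38 × 109 × 63.01) = 0.00625 kg/m³.

0.00625 kg/m³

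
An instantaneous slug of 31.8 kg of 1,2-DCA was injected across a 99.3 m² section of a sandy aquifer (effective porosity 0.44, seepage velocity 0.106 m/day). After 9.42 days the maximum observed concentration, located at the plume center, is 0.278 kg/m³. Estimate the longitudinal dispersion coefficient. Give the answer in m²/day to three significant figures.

At the plume center C_max = M/(n_e·A·√(4πDt)), so D = M²/(4πt·(n_e·A·C_max)²).
n_e·A·C_max = 0.44 × 99.3 × 0.278 = 12.15 kg/m.
D = 31.8²/(4π × 9.42 × 12.15²) = 0.0579 m²/day.

0.0579 m²/day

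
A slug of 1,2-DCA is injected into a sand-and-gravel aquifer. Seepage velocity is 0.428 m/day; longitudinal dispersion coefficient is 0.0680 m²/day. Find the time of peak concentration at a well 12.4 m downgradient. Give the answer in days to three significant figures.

For the 1D instantaneous-source solution, setting ∂C/∂t = 0 at fixed x gives v²t² + 2Dt − x² = 0, so t = (√(D² + v²x²) − D)/v².
√(D² + v²x²) = √(0.0680² + 0.428² × 12.4²) = 5.308; v² = 0.183184.
t = (5.308 − 0.0680)/0.183184 = 28.6 days (vs. the pure-advection estimate x/v = 29.0 d).

28.6 days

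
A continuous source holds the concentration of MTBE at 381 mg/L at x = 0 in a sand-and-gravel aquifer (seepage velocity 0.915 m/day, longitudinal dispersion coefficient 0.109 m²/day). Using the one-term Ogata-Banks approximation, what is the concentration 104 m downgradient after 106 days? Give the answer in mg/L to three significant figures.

27.6 mg/L

For a continuous step input, C/C₀ ≈ ½·erfc((x−vt)/(2√(Dt))).
vt = 0.915 × 106 = 96.99 m and 2√(Dt) = 2√(0.109 × 106) = 6.798 m.
Argument (x−vt)/(2√(Dt)) = (104 − 96.99)/6.798 = 1.031; ½·erfc(1.031) = 0.07241.
C = 381 × 0.07241 = 27.6 mg/L.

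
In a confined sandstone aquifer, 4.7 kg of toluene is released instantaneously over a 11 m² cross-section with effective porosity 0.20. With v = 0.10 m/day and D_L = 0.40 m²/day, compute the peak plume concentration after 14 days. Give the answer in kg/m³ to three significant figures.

The peak of an instantaneous 1D plume sits at x = vt; there the Gaussian factor is 1 and C_max = M/(n_e·A·√(4πDt)), where n_e·A is the pore area the mass is dissolved in.
√(4πDt) = √(4π × 0.40 × 14) = 8.389 m, so C_max = 4.7/(0.20 × 11 × 8.389) = 0.255 kg/m³.

0.255 kg/m³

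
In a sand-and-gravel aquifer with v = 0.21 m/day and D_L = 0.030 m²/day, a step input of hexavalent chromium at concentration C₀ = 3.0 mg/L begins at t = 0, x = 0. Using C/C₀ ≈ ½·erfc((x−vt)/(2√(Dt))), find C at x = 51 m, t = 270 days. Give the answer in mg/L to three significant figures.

For a continuous step input, C/C₀ ≈ ½·erfc((x−vt)/(2√(Dt))).
vt = 0.21 × 270 = 56.7 m and 2√(Dt) = 2√(0.030 × 270) = 5.692 m.
Argument (x−vt)/(2√(Dt)) = (51 − 56.7)/5.692 = -1.001; ½·erfc(-1.001) = 0.9216.
C = 3.0 × 0.9216 = 2.76 mg/L.

2.76 mg/L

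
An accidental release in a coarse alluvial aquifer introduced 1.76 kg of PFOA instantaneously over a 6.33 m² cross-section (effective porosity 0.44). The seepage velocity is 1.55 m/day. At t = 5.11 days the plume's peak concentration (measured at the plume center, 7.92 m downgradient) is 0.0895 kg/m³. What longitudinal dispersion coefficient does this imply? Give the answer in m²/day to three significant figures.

At the plume center C_max = M/(n_e·A·√(4πDt)), so D = M²/(4πt·(n_e·A·C_max)²).
n_e·A·C_max = 0.44 × 6.33 × 0.0895 = 0.2493 kg/m.
D = 1.76²/(4π × 5.11 × 0.2493²) = 0.776 m²/day.

0.776 m²/day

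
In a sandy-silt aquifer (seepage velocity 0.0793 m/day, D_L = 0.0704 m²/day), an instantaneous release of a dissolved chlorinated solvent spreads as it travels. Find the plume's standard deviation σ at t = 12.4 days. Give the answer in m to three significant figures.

1.32 m

Dispersive spreading gives a Gaussian with σ² = 2Dt; advection only shifts the center.
σ = √(2 × 0.0704 × 12.4) = 1.32 m.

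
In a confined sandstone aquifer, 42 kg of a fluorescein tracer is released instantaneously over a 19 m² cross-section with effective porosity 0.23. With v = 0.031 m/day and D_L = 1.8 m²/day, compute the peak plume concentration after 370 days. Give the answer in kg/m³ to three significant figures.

The peak of an instantaneous 1D plume sits at x = vt; there the Gaussian factor is 1 and C_max = M/(n_e·A·√(4πDt)), where n_e·A is the pore area the mass is dissolved in.
√(4πDt) = √(4π × 1.8 × 370) = 91.48 m, so C_max = 42/(0.23 × 19 × 91.48) = 0.105 kg/m³.

0.105 kg/m³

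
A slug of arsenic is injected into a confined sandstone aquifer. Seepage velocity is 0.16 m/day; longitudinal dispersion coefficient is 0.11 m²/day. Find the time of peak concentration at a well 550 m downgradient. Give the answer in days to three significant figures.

For the 1D instantaneous-source solution, setting ∂C/∂t = 0 at fixed x gives v²t² + 2Dt − x² = 0, so t = (√(D² + v²x²) − D)/v².
√(D² + v²x²) = √(0.11² + 0.16² × 550²) = 88.00; v² = 0.0256.
t = (88.00 − 0.11)/0.0256 = 3430 days (vs. the pure-advection estimate x/v = 3440 d).

3430 days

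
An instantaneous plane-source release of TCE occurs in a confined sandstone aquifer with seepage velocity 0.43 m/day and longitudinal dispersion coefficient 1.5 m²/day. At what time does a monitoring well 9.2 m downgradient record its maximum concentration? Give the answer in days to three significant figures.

14.8 days

For the 1D instantaneous-source solution, setting ∂C/∂t = 0 at fixed x gives v²t² + 2Dt − x² = 0, so t = (√(D² + v²x²) − D)/v².
√(D² + v²x²) = √(1.5² + 0.43² × 9.2²) = 4.231; v² = 0.1849.
t = (4.231 − 1.5)/0.1849 = 14.8 days (vs. the pure-advection estimate x/v = 21.4 d).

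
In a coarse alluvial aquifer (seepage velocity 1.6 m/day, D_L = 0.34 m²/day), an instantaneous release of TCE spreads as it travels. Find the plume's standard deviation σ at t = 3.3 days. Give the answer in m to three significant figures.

Dispersive spreading gives a Gaussian with σ² = 2Dt; advection only shifts the center.
σ = √(2 × 0.34 × 3.3) = 1.50 m.

1.50 m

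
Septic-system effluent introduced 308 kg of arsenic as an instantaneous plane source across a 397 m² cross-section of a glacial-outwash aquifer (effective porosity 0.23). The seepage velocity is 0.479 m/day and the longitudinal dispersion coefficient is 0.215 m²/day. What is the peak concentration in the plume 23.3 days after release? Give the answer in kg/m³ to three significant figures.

The peak of an instantaneous 1D plume sits at x = vt; there the Gaussian factor is 1 and C_max = M/(n_e·A·√(4πDt)), where n_e·A is the pore area the mass is dissolved in.
√(4πDt) = √(4π × 0.215 × 23.3) = 7.934 m, so C_max = 308/(0.23 × 397 × 7.934) = 0.425 kg/m³.

0.425 kg/m³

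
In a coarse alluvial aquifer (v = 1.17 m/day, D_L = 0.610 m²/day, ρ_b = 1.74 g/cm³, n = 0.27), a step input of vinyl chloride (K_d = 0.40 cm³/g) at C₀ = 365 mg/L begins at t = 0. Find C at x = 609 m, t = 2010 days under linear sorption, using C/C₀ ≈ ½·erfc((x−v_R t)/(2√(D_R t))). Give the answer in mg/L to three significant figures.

Retardation factor R = 1 + ρ_b·K_d/n = 1 + 1.74 × 0.40/0.27 = 3.578.
Sorption retards both mechanisms: v_R = v/R = 0.3270 m/day, D_R = D/R = 0.1705 m²/day.
v_R·t = 0.3270 × 2010 = 657.27 m; 2√(D_R t) = 37.02 m; argument = (609 − 657.27)/37.02 = -1.304.
C = C₀ × ½·erfc(-1.304) = 365 × 0.9674 = 353 mg/L.

353 mg/L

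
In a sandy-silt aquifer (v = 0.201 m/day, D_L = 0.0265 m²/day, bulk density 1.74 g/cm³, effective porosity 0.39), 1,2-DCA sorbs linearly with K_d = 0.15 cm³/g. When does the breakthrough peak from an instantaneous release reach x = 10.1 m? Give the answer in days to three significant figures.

82.8 days

Retardation factor R = 1 + ρ_b·K_d/n = 1 + 1.74 × 0.15/0.39 = 1.669.
Sorption retards both mechanisms: v_R = v/R = 0.1204 m/day, D_R = D/R = 0.01588 m²/day.
Peak time from v_R²t² + 2D_R t − x² = 0: t = (√(D_R² + v_R²x²) − D_R)/v_R².
√(D_R² + v_R²x²) = √(0.01588² + 0.1204² × 10.1²) = 1.216; v_R² = 0.01450.
t = (1.216 − 0.01588)/0.01450 = 82.8 days.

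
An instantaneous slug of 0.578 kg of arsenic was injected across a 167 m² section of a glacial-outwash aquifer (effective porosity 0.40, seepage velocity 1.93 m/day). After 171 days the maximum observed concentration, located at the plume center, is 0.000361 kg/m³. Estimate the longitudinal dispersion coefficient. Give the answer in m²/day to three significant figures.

At the plume center C_max = M/(n_e·A·√(4πDt)), so D = M²/(4πt·(n_e·A·C_max)²).
n_e·A·C_max = 0.40 × 167 × 0.000361 = 0.02411 kg/m.
D = 0.578²/(4π × 171 × 0.02411²) = 0.267 m²/day.

0.267 m²/day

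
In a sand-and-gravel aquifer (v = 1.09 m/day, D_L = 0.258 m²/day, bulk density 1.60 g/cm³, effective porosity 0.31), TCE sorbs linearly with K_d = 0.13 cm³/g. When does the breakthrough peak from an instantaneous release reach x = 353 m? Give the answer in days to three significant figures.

541 days

Retardation factor R = 1 + ρ_b·K_d/n = 1 + 1.60 × 0.13/0.31 = 1.671.
Sorption retards both mechanisms: v_R = v/R = 0.6523 m/day, D_R = D/R = 0.1544 m²/day.
Peak time from v_R²t² + 2D_R t − x² = 0: t = (√(D_R² + v_R²x²) − D_R)/v_R².
√(D_R² + v_R²x²) = √(0.1544² + 0.6523² × 353²) = 230.3; v_R² = 0.4255.
t = (230.3 − 0.1544)/0.4255 = 541 days.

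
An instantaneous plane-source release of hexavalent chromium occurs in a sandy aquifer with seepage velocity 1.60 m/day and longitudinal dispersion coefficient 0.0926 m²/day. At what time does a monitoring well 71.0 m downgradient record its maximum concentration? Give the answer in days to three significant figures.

For the 1D instantaneous-source solution, setting ∂C/∂t = 0 at fixed x gives v²t² + 2Dt − x² = 0, so t = (√(D² + v²x²) − D)/v².
√(D² + v²x²) = √(0.0926² + 1.60² × 71.0²) = 113.6; v² = 2.56.
t = (113.6 − 0.0926)/2.56 = 44.3 days (vs. the pure-advection estimate x/v = 44.4 d).

44.3 days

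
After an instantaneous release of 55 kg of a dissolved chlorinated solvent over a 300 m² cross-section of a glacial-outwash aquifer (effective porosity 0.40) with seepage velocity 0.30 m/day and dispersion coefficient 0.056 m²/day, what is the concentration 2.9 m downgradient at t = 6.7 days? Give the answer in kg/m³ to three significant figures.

For an instantaneous plane source, C(x,t) = M/(n_e·A·√(4πDt)) · exp(−(x−vt)²/(4Dt)), with n_e·A the pore (flow) area.
Plume center vt = 0.30 × 6.7 = 2.01 m, so the well at 2.9 m is 0.89 m downgradient of the peak.
√(4πDt) = 2.171 m, giving peak height M/(n_e·A·√(4πDt)) = 55/(0.40 × 300 × 2.171) = 0.2111 kg/m³.
(x−vt)²/(4Dt) = (0.89)²/(4 × 0.056 × 6.7) = 0.5278; exp(−0.5278) = 0.5899.
C = 0.2111 × 0.5899 = 0.125 kg/m³.

0.125 kg/m³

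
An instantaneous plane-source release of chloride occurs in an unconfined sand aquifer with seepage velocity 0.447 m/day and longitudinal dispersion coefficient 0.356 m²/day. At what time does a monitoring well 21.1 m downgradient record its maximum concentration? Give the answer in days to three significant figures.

45.5 days

For the 1D instantaneous-source solution, setting ∂C/∂t = 0 at fixed x gives v²t² + 2Dt − x² = 0, so t = (√(D² + v²x²) − D)/v².
√(D² + v²x²) = √(0.356² + 0.447² × 21.1²) = 9.438; v² = 0.199809.
t = (9.438 − 0.356)/0.199809 = 45.5 days (vs. the pure-advection estimate x/v = 47.2 d).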